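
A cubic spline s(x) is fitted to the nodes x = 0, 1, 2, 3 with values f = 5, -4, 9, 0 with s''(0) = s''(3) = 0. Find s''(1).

Put m_i = s'' at the i-th knot. Here h = (1, 1, 1) and Δ = (-9, 13, -9), so the interior equations h_(i-1)·m_(i-1) + 2(h_(i-1)+h_i)·m_i + h_i·m_(i+1) = 6(Δ_i − Δ_(i-1)) read
  1·m_0 + 4·m_1 + 1·m_2 = 6(Δ_1 - Δ_0) = 132
  1·m_1 + 4·m_2 + 1·m_3 = 6(Δ_2 - Δ_1) = -132
Natural end conditions: m_0 = m_3 = 0.
Solving the tridiagonal system: m_0 = 0, m_1 = 44, m_2 = -44, m_3 = 0.

44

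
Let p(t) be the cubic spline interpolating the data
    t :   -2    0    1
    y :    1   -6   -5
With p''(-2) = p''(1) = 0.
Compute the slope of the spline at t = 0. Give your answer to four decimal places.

-0.5000

With σ_i denoting the second derivative at x_i, h_i = 2, 1, and Δ_i = (y_(i+1) − y_i)/h_i = -7/2, 1:
  2·σ_0 + 6·σ_1 + 1·σ_2 = 6(Δ_1 - Δ_0) = 27
Natural end conditions: σ_0 = σ_2 = 0.
Solving: σ_0 = 0, σ_1 = 9/2, σ_2 = 0.
On [0, 1], p'(t) = b_1 + 2c_1·t + 3d_1·t² with b_1 = Δ_1 - h_1(2σ_1 + σ_2)/6 = -1/2, c_1 = σ_1/2 = 9/4, d_1 = (σ_2 - σ_1)/(6h_1) = -3/4. So p'(0) = -1/2.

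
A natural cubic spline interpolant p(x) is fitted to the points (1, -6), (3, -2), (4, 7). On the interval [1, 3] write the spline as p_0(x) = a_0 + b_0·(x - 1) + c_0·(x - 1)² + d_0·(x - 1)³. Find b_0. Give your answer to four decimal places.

Let M_i = p''(x_i). Step sizes h_i = 2, 1; slopes of the chords Δ_i = (y_(i+1) - y_i)/h_i = 2, 9.
  2·M_0 + 6·M_1 + 1·M_2 = 6(Δ_1 - Δ_0) = 42
Natural end conditions: M_0 = M_2 = 0.
Forward elimination and back-substitution give M_0 = 0, M_1 = 7, M_2 = 0.
On [1, 3], with p_0(x) = a_0 + b_0·(x - 1) + c_0·(x - 1)² + d_0·(x - 1)³: c_0 = M_0/2 = 0, d_0 = (M_1 - M_0)/(6h_0) = 7/12, b_0 = Δ_0 - h_0(2M_0 + M_1)/6 = -1/3.

-0.3333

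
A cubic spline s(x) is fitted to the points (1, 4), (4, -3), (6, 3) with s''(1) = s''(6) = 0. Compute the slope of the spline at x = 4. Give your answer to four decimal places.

0.8667

Write M_i for s''(x_i). With h_i = 3, 2 and divided differences Δ_i = -7/3, 3, the continuity of s' gives the tridiagonal system
  3·M_0 + 10·M_1 + 2·M_2 = 6(Δ_1 - Δ_0) = 32
Natural end conditions: M_0 = M_2 = 0.
Hence M_0 = 0, M_1 = 16/5, M_2 = 0.
On [4, 6], s'(x) = b_1 + 2c_1·(x - 4) + 3d_1·(x - 4)² with b_1 = Δ_1 - h_1(2M_1 + M_2)/6 = 13/15, c_1 = M_1/2 = 8/5, d_1 = (M_2 - M_1)/(6h_1) = -4/15. So s'(4) = 13/15.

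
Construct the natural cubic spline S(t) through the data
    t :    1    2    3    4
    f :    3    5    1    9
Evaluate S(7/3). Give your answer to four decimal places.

3.4889

With m_i denoting the second derivative at x_i, h_i = 1, 1, 1, and Δ_i = (y_(i+1) − y_i)/h_i = 2, -4, 8:
  1·m_0 + 4·m_1 + 1·m_2 = 6(Δ_1 - Δ_0) = -36
  1·m_1 + 4·m_2 + 1·m_3 = 6(Δ_2 - Δ_1) = 72
Natural end conditions: m_0 = m_3 = 0.
Solving the tridiagonal system: m_0 = 0, m_1 = -72/5, m_2 = 108/5, m_3 = 0.
On [2, 3], S(t) = 5 - 14/5·(t - 2) - 36/5·(t - 2)² + 6·(t - 2)³.
With (t - 2) = 1/3: S(7/3) = 157/45.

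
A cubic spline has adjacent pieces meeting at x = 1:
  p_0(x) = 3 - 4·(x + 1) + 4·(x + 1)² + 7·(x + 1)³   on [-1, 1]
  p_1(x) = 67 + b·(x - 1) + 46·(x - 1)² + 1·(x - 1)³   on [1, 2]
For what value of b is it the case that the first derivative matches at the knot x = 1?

96

p_0'(x) = -4 + 8·(x + 1) + 21·(x + 1)², so p_0'(1) = 96. On the right, p_1'(1) = b, so b = 96.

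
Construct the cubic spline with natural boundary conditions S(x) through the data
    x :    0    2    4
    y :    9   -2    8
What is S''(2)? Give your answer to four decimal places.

7.8750

Put M_i = S'' at the i-th knot. Here h = (2, 2) and Δ = (-11/2, 5), so the interior equations h_(i-1)·M_(i-1) + 2(h_(i-1)+h_i)·M_i + h_i·M_(i+1) = 6(Δ_i − Δ_(i-1)) read
  2·M_0 + 8·M_1 + 2·M_2 = 6(Δ_1 - Δ_0) = 63
Natural end conditions: M_0 = M_2 = 0.
Forward elimination and back-substitution give M_0 = 0, M_1 = 63/8, M_2 = 0.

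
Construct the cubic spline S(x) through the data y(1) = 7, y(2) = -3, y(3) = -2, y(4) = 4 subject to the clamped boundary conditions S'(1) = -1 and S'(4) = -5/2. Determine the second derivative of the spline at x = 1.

With M_i denoting the second derivative at x_i, h_i = 1, 1, 1, and Δ_i = (y_(i+1) − y_i)/h_i = -10, 1, 6:
  1·M_0 + 4·M_1 + 1·M_2 = 6(Δ_1 - Δ_0) = 66
  1·M_1 + 4·M_2 + 1·M_3 = 6(Δ_2 - Δ_1) = 30
Clamped end conditions give two more equations: 2h_0·M_0 + h_0·M_1 = 6(Δ_0 - S'(1)) = -54 and h_2·M_2 + 2h_2·M_3 = 6(S'(4) - Δ_2) = -51.
Hence M_0 = -39, M_1 = 24, M_2 = 9, M_3 = -30.

-39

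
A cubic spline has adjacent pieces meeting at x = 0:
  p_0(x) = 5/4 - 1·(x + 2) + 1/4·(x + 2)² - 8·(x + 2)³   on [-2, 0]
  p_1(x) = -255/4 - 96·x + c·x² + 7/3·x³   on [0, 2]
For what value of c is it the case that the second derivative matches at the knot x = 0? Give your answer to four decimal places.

-47.7500

p_0''(x) = 1/2 - 48·(x + 2), so p_0''(0) = -191/2. On the right, p_1''(0) = 2c, so c = -191/4.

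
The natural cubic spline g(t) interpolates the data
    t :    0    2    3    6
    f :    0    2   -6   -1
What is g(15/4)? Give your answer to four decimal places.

-8.9598

Write M_i for g''(x_i). With h_i = 2, 1, 3 and divided differences Δ_i = 1, -8, 5/3, the continuity of g' gives the tridiagonal system
  2·M_0 + 6·M_1 + 1·M_2 = 6(Δ_1 - Δ_0) = -54
  1·M_1 + 8·M_2 + 3·M_3 = 6(Δ_2 - Δ_1) = 58
Natural end conditions: M_0 = M_3 = 0.
Solving the tridiagonal system: M_0 = 0, M_1 = -490/47, M_2 = 402/47, M_3 = 0.
On [3, 6], g(t) = -6 - 971/141·(t - 3) + 201/47·(t - 3)² - 67/141·(t - 3)³.
With (t - 3) = 3/4: g(15/4) = -26951/3008.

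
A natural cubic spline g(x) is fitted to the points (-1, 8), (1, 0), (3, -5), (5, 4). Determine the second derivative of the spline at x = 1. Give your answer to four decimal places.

Put m_i = g'' at the i-th knot. Here h = (2, 2, 2) and Δ = (-4, -5/2, 9/2), so the interior equations h_(i-1)·m_(i-1) + 2(h_(i-1)+h_i)·m_i + h_i·m_(i+1) = 6(Δ_i − Δ_(i-1)) read
  2·m_0 + 8·m_1 + 2·m_2 = 6(Δ_1 - Δ_0) = 9
  2·m_1 + 8·m_2 + 2·m_3 = 6(Δ_2 - Δ_1) = 42
Natural end conditions: m_0 = m_3 = 0.
Forward elimination and back-substitution give m_0 = 0, m_1 = -1/5, m_2 = 53/10, m_3 = 0.

-0.2000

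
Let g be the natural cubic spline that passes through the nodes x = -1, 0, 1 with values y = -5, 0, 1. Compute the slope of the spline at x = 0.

3

Let M_i = g''(x_i). Step sizes h_i = 1, 1; slopes of the chords Δ_i = (y_(i+1) - y_i)/h_i = 5, 1.
  1·M_0 + 4·M_1 + 1·M_2 = 6(Δ_1 - Δ_0) = -24
Natural end conditions: M_0 = M_2 = 0.
Solving: M_0 = 0, M_1 = -6, M_2 = 0.
On [0, 1], g'(x) = b_1 + 2c_1·x + 3d_1·x² with b_1 = Δ_1 - h_1(2M_1 + M_2)/6 = 3, c_1 = M_1/2 = -3, d_1 = (M_2 - M_1)/(6h_1) = 1. So g'(0) = 3.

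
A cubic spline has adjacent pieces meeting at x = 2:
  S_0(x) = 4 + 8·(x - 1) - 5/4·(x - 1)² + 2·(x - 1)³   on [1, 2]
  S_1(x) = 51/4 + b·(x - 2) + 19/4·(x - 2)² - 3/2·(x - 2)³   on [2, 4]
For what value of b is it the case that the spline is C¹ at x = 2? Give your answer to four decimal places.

11.5000

S_0'(x) = 8 - 5/2·(x - 1) + 6·(x - 1)², so S_0'(2) = 23/2. On the right, S_1'(2) = b, so b = 23/2.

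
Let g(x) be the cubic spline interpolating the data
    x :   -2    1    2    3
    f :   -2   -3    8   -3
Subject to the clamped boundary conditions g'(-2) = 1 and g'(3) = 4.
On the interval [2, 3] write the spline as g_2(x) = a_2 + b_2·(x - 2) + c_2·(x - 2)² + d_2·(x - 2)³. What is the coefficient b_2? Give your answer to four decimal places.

-4.4483

Write σ_i for g''(x_i). With h_i = 3, 1, 1 and divided differences Δ_i = -1/3, 11, -11, the continuity of g' gives the tridiagonal system
  3·σ_0 + 8·σ_1 + 1·σ_2 = 6(Δ_1 - Δ_0) = 68
  1·σ_1 + 4·σ_2 + 1·σ_3 = 6(Δ_2 - Δ_1) = -132
Clamped end conditions give two more equations: 2h_0·σ_0 + h_0·σ_1 = 6(Δ_0 - g'(-2)) = -8 and h_2·σ_2 + 2h_2·σ_3 = 6(g'(3) - Δ_2) = 90.
Solving the tridiagonal system: σ_0 = -974/87, σ_1 = 572/29, σ_2 = -1630/29, σ_3 = 2120/29.
On [2, 3], with g_2(x) = a_2 + b_2·(x - 2) + c_2·(x - 2)² + d_2·(x - 2)³: c_2 = σ_2/2 = -815/29, d_2 = (σ_3 - σ_2)/(6h_2) = 625/29, b_2 = Δ_2 - h_2(2σ_2 + σ_3)/6 = -129/29.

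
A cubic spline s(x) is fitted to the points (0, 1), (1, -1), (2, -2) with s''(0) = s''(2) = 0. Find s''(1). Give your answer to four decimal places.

1.5000

Let m_i = s''(x_i). Step sizes h_i = 1, 1; slopes of the chords Δ_i = (y_(i+1) - y_i)/h_i = -2, -1.
  1·m_0 + 4·m_1 + 1·m_2 = 6(Δ_1 - Δ_0) = 6
Natural end conditions: m_0 = m_2 = 0.
Hence m_0 = 0, m_1 = 3/2, m_2 = 0.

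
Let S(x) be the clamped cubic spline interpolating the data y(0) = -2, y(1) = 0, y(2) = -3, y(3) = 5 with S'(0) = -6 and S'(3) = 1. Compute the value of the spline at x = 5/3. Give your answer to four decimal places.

With M_i denoting the second derivative at x_i, h_i = 1, 1, 1, and Δ_i = (y_(i+1) − y_i)/h_i = 2, -3, 8:
  1·M_0 + 4·M_1 + 1·M_2 = 6(Δ_1 - Δ_0) = -30
  1·M_1 + 4·M_2 + 1·M_3 = 6(Δ_2 - Δ_1) = 66
Clamped end conditions give two more equations: 2h_0·M_0 + h_0·M_1 = 6(Δ_0 - S'(0)) = 48 and h_2·M_2 + 2h_2·M_3 = 6(S'(3) - Δ_2) = -42.
Solving: M_0 = 544/15, M_1 = -368/15, M_2 = 478/15, M_3 = -554/15.
On [1, 2], S(x) = 0 - 2/15·(x - 1) - 184/15·(x - 1)² + 47/5·(x - 1)³.
With (x - 1) = 2/3: S(5/3) = -124/45.

-2.7556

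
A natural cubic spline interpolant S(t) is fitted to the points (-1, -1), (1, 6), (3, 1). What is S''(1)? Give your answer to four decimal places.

-4.5000

Put M_i = S'' at the i-th knot. Here h = (2, 2) and Δ = (7/2, -5/2), so the interior equations h_(i-1)·M_(i-1) + 2(h_(i-1)+h_i)·M_i + h_i·M_(i+1) = 6(Δ_i − Δ_(i-1)) read
  2·M_0 + 8·M_1 + 2·M_2 = 6(Δ_1 - Δ_0) = -36
Natural end conditions: M_0 = M_2 = 0.
Solving: M_0 = 0, M_1 = -9/2, M_2 = 0.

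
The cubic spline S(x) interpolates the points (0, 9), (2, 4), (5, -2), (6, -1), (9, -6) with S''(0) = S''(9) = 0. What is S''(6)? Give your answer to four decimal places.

Put M_i = S'' at the i-th knot. Here h = (2, 3, 1, 3) and Δ = (-5/2, -2, 1, -5/3), so the interior equations h_(i-1)·M_(i-1) + 2(h_(i-1)+h_i)·M_i + h_i·M_(i+1) = 6(Δ_i − Δ_(i-1)) read
  2·M_0 + 10·M_1 + 3·M_2 = 6(Δ_1 - Δ_0) = 3
  3·M_1 + 8·M_2 + 1·M_3 = 6(Δ_2 - Δ_1) = 18
  1·M_2 + 8·M_3 + 3·M_4 = 6(Δ_3 - Δ_2) = -16
Natural end conditions: M_0 = M_4 = 0.
Solving: M_0 = 0, M_1 = -97/186, M_2 = 764/279, M_3 = -1307/558, M_4 = 0.

-2.3423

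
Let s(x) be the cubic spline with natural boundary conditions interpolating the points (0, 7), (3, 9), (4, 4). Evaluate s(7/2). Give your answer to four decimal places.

Put M_i = s'' at the i-th knot. Here h = (3, 1) and Δ = (2/3, -5), so the interior equations h_(i-1)·M_(i-1) + 2(h_(i-1)+h_i)·M_i + h_i·M_(i+1) = 6(Δ_i − Δ_(i-1)) read
  3·M_0 + 8·M_1 + 1·M_2 = 6(Δ_1 - Δ_0) = -34
Natural end conditions: M_0 = M_2 = 0.
Forward elimination and back-substitution give M_0 = 0, M_1 = -17/4, M_2 = 0.
On [3, 4], s(x) = 9 - 43/12·(x - 3) - 17/8·(x - 3)² + 17/24·(x - 3)³.
With (x - 3) = 1/2: s(7/2) = 433/64.

6.7656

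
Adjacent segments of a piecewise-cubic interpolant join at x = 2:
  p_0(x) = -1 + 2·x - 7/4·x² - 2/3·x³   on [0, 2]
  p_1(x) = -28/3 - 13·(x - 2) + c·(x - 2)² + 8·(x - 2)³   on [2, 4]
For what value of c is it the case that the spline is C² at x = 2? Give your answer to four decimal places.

p_0''(x) = -7/2 - 4·x, so p_0''(2) = -23/2. On the right, p_1''(2) = 2c, so c = -23/4.

-5.7500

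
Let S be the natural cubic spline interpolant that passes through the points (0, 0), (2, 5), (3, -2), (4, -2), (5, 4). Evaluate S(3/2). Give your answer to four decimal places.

Let M_i = S''(x_i). Step sizes h_i = 2, 1, 1, 1; slopes of the chords Δ_i = (y_(i+1) - y_i)/h_i = 5/2, -7, 0, 6.
  2·M_0 + 6·M_1 + 1·M_2 = 6(Δ_1 - Δ_0) = -57
  1·M_1 + 4·M_2 + 1·M_3 = 6(Δ_2 - Δ_1) = 42
  1·M_2 + 4·M_3 + 1·M_4 = 6(Δ_3 - Δ_2) = 36
Natural end conditions: M_0 = M_4 = 0.
Solving the tridiagonal system: M_0 = 0, M_1 = -987/86, M_2 = 510/43, M_3 = 519/86, M_4 = 0.
On [0, 2], S(x) = 0 + 272/43·x + 0·x² - 329/344·x³.
With x = 3/2: S(3/2) = 17229/2752.

6.2605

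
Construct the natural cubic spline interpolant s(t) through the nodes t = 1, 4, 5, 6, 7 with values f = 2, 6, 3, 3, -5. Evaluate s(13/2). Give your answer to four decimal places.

Write σ_i for s''(x_i). With h_i = 3, 1, 1, 1 and divided differences Δ_i = 4/3, -3, 0, -8, the continuity of s' gives the tridiagonal system
  3·σ_0 + 8·σ_1 + 1·σ_2 = 6(Δ_1 - Δ_0) = -26
  1·σ_1 + 4·σ_2 + 1·σ_3 = 6(Δ_2 - Δ_1) = 18
  1·σ_2 + 4·σ_3 + 1·σ_4 = 6(Δ_3 - Δ_2) = -48
Natural end conditions: σ_0 = σ_4 = 0.
Forward elimination and back-substitution give σ_0 = 0, σ_1 = -255/58, σ_2 = 266/29, σ_3 = -829/58, σ_4 = 0.
On [6, 7], s(t) = 3 - 563/174·(t - 6) - 829/116·(t - 6)² + 829/348·(t - 6)³.
With (t - 6) = 1/2: s(13/2) = -99/928.

-0.1067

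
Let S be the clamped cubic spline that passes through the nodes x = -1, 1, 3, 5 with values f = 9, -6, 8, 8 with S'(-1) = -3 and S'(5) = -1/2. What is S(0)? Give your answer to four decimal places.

1.0083

Put M_i = S'' at the i-th knot. Here h = (2, 2, 2) and Δ = (-15/2, 7, 0), so the interior equations h_(i-1)·M_(i-1) + 2(h_(i-1)+h_i)·M_i + h_i·M_(i+1) = 6(Δ_i − Δ_(i-1)) read
  2·M_0 + 8·M_1 + 2·M_2 = 6(Δ_1 - Δ_0) = 87
  2·M_1 + 8·M_2 + 2·M_3 = 6(Δ_2 - Δ_1) = -42
Clamped end conditions give two more equations: 2h_0·M_0 + h_0·M_1 = 6(Δ_0 - S'(-1)) = -27 and h_2·M_2 + 2h_2·M_3 = 6(S'(5) - Δ_2) = -3.
Solving: M_0 = -232/15, M_1 = 523/30, M_2 = -323/30, M_3 = 139/30.
On [-1, 1], S(x) = 9 - 3·(x + 1) - 116/15·(x + 1)² + 329/120·(x + 1)³.
With (x + 1) = 1: S(0) = 121/120.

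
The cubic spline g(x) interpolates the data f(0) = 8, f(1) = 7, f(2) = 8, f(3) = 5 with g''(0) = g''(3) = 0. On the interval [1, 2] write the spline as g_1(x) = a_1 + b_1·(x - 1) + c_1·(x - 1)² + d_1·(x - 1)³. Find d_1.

-2

Write m_i for g''(x_i). With h_i = 1, 1, 1 and divided differences Δ_i = -1, 1, -3, the continuity of g' gives the tridiagonal system
  1·m_0 + 4·m_1 + 1·m_2 = 6(Δ_1 - Δ_0) = 12
  1·m_1 + 4·m_2 + 1·m_3 = 6(Δ_2 - Δ_1) = -24
Natural end conditions: m_0 = m_3 = 0.
Solving the tridiagonal system: m_0 = 0, m_1 = 24/5, m_2 = -36/5, m_3 = 0.
On [1, 2], with g_1(x) = a_1 + b_1·(x - 1) + c_1·(x - 1)² + d_1·(x - 1)³: c_1 = m_1/2 = 12/5, d_1 = (m_2 - m_1)/(6h_1) = -2, b_1 = Δ_1 - h_1(2m_1 + m_2)/6 = 3/5.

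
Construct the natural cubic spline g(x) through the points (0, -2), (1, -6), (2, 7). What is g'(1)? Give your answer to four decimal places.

Write M_i for g''(x_i). With h_i = 1, 1 and divided differences Δ_i = -4, 13, the continuity of g' gives the tridiagonal system
  1·M_0 + 4·M_1 + 1·M_2 = 6(Δ_1 - Δ_0) = 102
Natural end conditions: M_0 = M_2 = 0.
Solving: M_0 = 0, M_1 = 51/2, M_2 = 0.
On [1, 2], g'(x) = b_1 + 2c_1·(x - 1) + 3d_1·(x - 1)² with b_1 = Δ_1 - h_1(2M_1 + M_2)/6 = 9/2, c_1 = M_1/2 = 51/4, d_1 = (M_2 - M_1)/(6h_1) = -17/4. So g'(1) = 9/2.

4.5000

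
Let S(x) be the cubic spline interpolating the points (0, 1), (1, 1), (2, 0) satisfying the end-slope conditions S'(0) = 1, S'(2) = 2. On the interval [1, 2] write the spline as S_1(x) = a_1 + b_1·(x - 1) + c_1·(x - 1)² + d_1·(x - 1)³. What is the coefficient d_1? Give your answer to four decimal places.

With M_i denoting the second derivative at x_i, h_i = 1, 1, and Δ_i = (y_(i+1) − y_i)/h_i = 0, -1:
  1·M_0 + 4·M_1 + 1·M_2 = 6(Δ_1 - Δ_0) = -6
Clamped end conditions give two more equations: 2h_0·M_0 + h_0·M_1 = 6(Δ_0 - S'(0)) = -6 and h_1·M_1 + 2h_1·M_2 = 6(S'(2) - Δ_1) = 18.
Solving: M_0 = -1, M_1 = -4, M_2 = 11.
On [1, 2], with S_1(x) = a_1 + b_1·(x - 1) + c_1·(x - 1)² + d_1·(x - 1)³: c_1 = M_1/2 = -2, d_1 = (M_2 - M_1)/(6h_1) = 5/2, b_1 = Δ_1 - h_1(2M_1 + M_2)/6 = -3/2.

2.5000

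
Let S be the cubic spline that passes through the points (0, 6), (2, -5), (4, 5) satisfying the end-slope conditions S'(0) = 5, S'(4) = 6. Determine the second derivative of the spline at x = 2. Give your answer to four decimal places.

Let σ_i = S''(x_i). Step sizes h_i = 2, 2; slopes of the chords Δ_i = (y_(i+1) - y_i)/h_i = -11/2, 5.
  2·σ_0 + 8·σ_1 + 2·σ_2 = 6(Δ_1 - Δ_0) = 63
Clamped end conditions give two more equations: 2h_0·σ_0 + h_0·σ_1 = 6(Δ_0 - S'(0)) = -63 and h_1·σ_1 + 2h_1·σ_2 = 6(S'(4) - Δ_1) = 6.
Solving the tridiagonal system: σ_0 = -187/8, σ_1 = 61/4, σ_2 = -49/8.

15.2500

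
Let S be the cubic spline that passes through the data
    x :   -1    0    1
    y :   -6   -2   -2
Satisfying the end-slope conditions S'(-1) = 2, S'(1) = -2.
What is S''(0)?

With M_i denoting the second derivative at x_i, h_i = 1, 1, and Δ_i = (y_(i+1) − y_i)/h_i = 4, 0:
  1·M_0 + 4·M_1 + 1·M_2 = 6(Δ_1 - Δ_0) = -24
Clamped end conditions give two more equations: 2h_0·M_0 + h_0·M_1 = 6(Δ_0 - S'(-1)) = 12 and h_1·M_1 + 2h_1·M_2 = 6(S'(1) - Δ_1) = -12.
Solving: M_0 = 10, M_1 = -8, M_2 = -2.

-8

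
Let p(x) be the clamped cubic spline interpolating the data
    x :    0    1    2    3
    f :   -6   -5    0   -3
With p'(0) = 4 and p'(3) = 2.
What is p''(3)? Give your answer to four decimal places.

Write M_i for p''(x_i). With h_i = 1, 1, 1 and divided differences Δ_i = 1, 5, -3, the continuity of p' gives the tridiagonal system
  1·M_0 + 4·M_1 + 1·M_2 = 6(Δ_1 - Δ_0) = 24
  1·M_1 + 4·M_2 + 1·M_3 = 6(Δ_2 - Δ_1) = -48
Clamped end conditions give two more equations: 2h_0·M_0 + h_0·M_1 = 6(Δ_0 - p'(0)) = -18 and h_2·M_2 + 2h_2·M_3 = 6(p'(3) - Δ_2) = 30.
Solving: M_0 = -254/15, M_1 = 238/15, M_2 = -338/15, M_3 = 394/15.

26.2667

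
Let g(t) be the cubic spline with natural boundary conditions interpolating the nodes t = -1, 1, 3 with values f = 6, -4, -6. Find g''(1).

With m_i denoting the second derivative at x_i, h_i = 2, 2, and Δ_i = (y_(i+1) − y_i)/h_i = -5, -1:
  2·m_0 + 8·m_1 + 2·m_2 = 6(Δ_1 - Δ_0) = 24
Natural end conditions: m_0 = m_2 = 0.
Forward elimination and back-substitution give m_0 = 0, m_1 = 3, m_2 = 0.

3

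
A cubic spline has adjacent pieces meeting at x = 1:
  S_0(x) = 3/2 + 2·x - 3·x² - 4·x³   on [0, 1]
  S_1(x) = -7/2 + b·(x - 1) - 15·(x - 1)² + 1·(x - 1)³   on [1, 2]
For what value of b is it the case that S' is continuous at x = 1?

S_0'(x) = 2 - 6·x - 12·x², so S_0'(1) = -16. On the right, S_1'(1) = b, so b = -16.

-16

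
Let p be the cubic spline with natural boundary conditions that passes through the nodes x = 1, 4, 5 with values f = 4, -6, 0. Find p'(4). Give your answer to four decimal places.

3.6667

Write M_i for p''(x_i). With h_i = 3, 1 and divided differences Δ_i = -10/3, 6, the continuity of p' gives the tridiagonal system
  3·M_0 + 8·M_1 + 1·M_2 = 6(Δ_1 - Δ_0) = 56
Natural end conditions: M_0 = M_2 = 0.
Hence M_0 = 0, M_1 = 7, M_2 = 0.
On [4, 5], p'(x) = b_1 + 2c_1·(x - 4) + 3d_1·(x - 4)² with b_1 = Δ_1 - h_1(2M_1 + M_2)/6 = 11/3, c_1 = M_1/2 = 7/2, d_1 = (M_2 - M_1)/(6h_1) = -7/6. So p'(4) = 11/3.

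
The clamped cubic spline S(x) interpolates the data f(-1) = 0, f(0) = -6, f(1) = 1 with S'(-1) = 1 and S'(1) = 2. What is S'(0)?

0

With M_i denoting the second derivative at x_i, h_i = 1, 1, and Δ_i = (y_(i+1) − y_i)/h_i = -6, 7:
  1·M_0 + 4·M_1 + 1·M_2 = 6(Δ_1 - Δ_0) = 78
Clamped end conditions give two more equations: 2h_0·M_0 + h_0·M_1 = 6(Δ_0 - S'(-1)) = -42 and h_1·M_1 + 2h_1·M_2 = 6(S'(1) - Δ_1) = -30.
Forward elimination and back-substitution give M_0 = -40, M_1 = 38, M_2 = -34.
On [0, 1], S'(x) = b_1 + 2c_1·x + 3d_1·x² with b_1 = Δ_1 - h_1(2M_1 + M_2)/6 = 0, c_1 = M_1/2 = 19, d_1 = (M_2 - M_1)/(6h_1) = -12. So S'(0) = 0.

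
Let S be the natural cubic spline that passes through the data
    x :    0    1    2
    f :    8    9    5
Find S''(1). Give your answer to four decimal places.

Write σ_i for S''(x_i). With h_i = 1, 1 and divided differences Δ_i = 1, -4, the continuity of S' gives the tridiagonal system
  1·σ_0 + 4·σ_1 + 1·σ_2 = 6(Δ_1 - Δ_0) = -30
Natural end conditions: σ_0 = σ_2 = 0.
Hence σ_0 = 0, σ_1 = -15/2, σ_2 = 0.

-7.5000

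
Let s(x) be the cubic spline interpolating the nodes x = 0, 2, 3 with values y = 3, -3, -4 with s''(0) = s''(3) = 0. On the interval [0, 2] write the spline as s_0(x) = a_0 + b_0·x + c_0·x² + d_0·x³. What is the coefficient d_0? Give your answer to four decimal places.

0.1667

Write M_i for s''(x_i). With h_i = 2, 1 and divided differences Δ_i = -3, -1, the continuity of s' gives the tridiagonal system
  2·M_0 + 6·M_1 + 1·M_2 = 6(Δ_1 - Δ_0) = 12
Natural end conditions: M_0 = M_2 = 0.
Forward elimination and back-substitution give M_0 = 0, M_1 = 2, M_2 = 0.
On [0, 2], with s_0(x) = a_0 + b_0·x + c_0·x² + d_0·x³: c_0 = M_0/2 = 0, d_0 = (M_1 - M_0)/(6h_0) = 1/6, b_0 = Δ_0 - h_0(2M_0 + M_1)/6 = -11/3.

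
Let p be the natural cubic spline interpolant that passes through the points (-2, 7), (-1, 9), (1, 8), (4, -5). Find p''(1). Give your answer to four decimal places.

-1.9286

Let M_i = p''(x_i). Step sizes h_i = 1, 2, 3; slopes of the chords Δ_i = (y_(i+1) - y_i)/h_i = 2, -1/2, -13/3.
  1·M_0 + 6·M_1 + 2·M_2 = 6(Δ_1 - Δ_0) = -15
  2·M_1 + 10·M_2 + 3·M_3 = 6(Δ_2 - Δ_1) = -23
Natural end conditions: M_0 = M_3 = 0.
Forward elimination and back-substitution give M_0 = 0, M_1 = -13/7, M_2 = -27/14, M_3 = 0.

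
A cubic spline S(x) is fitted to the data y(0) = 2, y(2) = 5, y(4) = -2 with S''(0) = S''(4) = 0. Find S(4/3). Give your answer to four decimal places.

Write σ_i for S''(x_i). With h_i = 2, 2 and divided differences Δ_i = 3/2, -7/2, the continuity of S' gives the tridiagonal system
  2·σ_0 + 8·σ_1 + 2·σ_2 = 6(Δ_1 - Δ_0) = -30
Natural end conditions: σ_0 = σ_2 = 0.
Hence σ_0 = 0, σ_1 = -15/4, σ_2 = 0.
On [0, 2], S(x) = 2 + 11/4·x + 0·x² - 5/16·x³.
With x = 4/3: S(4/3) = 133/27.

4.9259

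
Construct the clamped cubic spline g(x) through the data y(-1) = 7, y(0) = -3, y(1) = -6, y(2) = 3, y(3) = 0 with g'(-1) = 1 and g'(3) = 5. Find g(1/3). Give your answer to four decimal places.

-6.0450

Put m_i = g'' at the i-th knot. Here h = (1, 1, 1, 1) and Δ = (-10, -3, 9, -3), so the interior equations h_(i-1)·m_(i-1) + 2(h_(i-1)+h_i)·m_i + h_i·m_(i+1) = 6(Δ_i − Δ_(i-1)) read
  1·m_0 + 4·m_1 + 1·m_2 = 6(Δ_1 - Δ_0) = 42
  1·m_1 + 4·m_2 + 1·m_3 = 6(Δ_2 - Δ_1) = 72
  1·m_2 + 4·m_3 + 1·m_4 = 6(Δ_3 - Δ_2) = -72
Clamped end conditions give two more equations: 2h_0·m_0 + h_0·m_1 = 6(Δ_0 - g'(-1)) = -66 and h_3·m_3 + 2h_3·m_4 = 6(g'(3) - Δ_3) = 48.
Forward elimination and back-substitution give m_0 = -1133/28, m_1 = 209/14, m_2 = 91/4, m_3 = -475/14, m_4 = 1147/28.
On [0, 1], g(x) = -3 - 659/56·x + 209/28·x² + 73/56·x³.
With x = 1/3: g(1/3) = -2285/378.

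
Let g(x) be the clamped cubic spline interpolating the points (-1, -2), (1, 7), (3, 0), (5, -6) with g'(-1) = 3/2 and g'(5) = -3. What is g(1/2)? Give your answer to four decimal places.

5.3125

With σ_i denoting the second derivative at x_i, h_i = 2, 2, 2, and Δ_i = (y_(i+1) − y_i)/h_i = 9/2, -7/2, -3:
  2·σ_0 + 8·σ_1 + 2·σ_2 = 6(Δ_1 - Δ_0) = -48
  2·σ_1 + 8·σ_2 + 2·σ_3 = 6(Δ_2 - Δ_1) = 3
Clamped end conditions give two more equations: 2h_0·σ_0 + h_0·σ_1 = 6(Δ_0 - g'(-1)) = 18 and h_2·σ_2 + 2h_2·σ_3 = 6(g'(5) - Δ_2) = 0.
Solving: σ_0 = 9, σ_1 = -9, σ_2 = 3, σ_3 = -3/2.
On [-1, 1], g(x) = -2 + 3/2·(x + 1) + 9/2·(x + 1)² - 3/2·(x + 1)³.
With (x + 1) = 3/2: g(1/2) = 85/16.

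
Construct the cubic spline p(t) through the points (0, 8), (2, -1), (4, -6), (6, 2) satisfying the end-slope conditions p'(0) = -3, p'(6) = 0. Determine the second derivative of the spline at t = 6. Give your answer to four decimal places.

Let σ_i = p''(x_i). Step sizes h_i = 2, 2, 2; slopes of the chords Δ_i = (y_(i+1) - y_i)/h_i = -9/2, -5/2, 4.
  2·σ_0 + 8·σ_1 + 2·σ_2 = 6(Δ_1 - Δ_0) = 12
  2·σ_1 + 8·σ_2 + 2·σ_3 = 6(Δ_2 - Δ_1) = 39
Clamped end conditions give two more equations: 2h_0·σ_0 + h_0·σ_1 = 6(Δ_0 - p'(0)) = -9 and h_2·σ_2 + 2h_2·σ_3 = 6(p'(6) - Δ_2) = -24.
Solving: σ_0 = -12/5, σ_1 = 3/10, σ_2 = 36/5, σ_3 = -48/5.

-9.6000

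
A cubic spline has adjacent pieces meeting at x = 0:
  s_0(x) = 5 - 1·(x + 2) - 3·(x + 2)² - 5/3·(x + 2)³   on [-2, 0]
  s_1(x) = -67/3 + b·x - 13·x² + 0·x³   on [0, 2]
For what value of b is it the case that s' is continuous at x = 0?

s_0'(x) = -1 - 6·(x + 2) - 5·(x + 2)², so s_0'(0) = -33. On the right, s_1'(0) = b, so b = -33.

-33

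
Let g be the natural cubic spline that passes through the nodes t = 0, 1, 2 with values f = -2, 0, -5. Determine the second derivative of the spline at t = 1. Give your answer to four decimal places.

Let σ_i = g''(x_i). Step sizes h_i = 1, 1; slopes of the chords Δ_i = (y_(i+1) - y_i)/h_i = 2, -5.
  1·σ_0 + 4·σ_1 + 1·σ_2 = 6(Δ_1 - Δ_0) = -42
Natural end conditions: σ_0 = σ_2 = 0.
Hence σ_0 = 0, σ_1 = -21/2, σ_2 = 0.

-10.5000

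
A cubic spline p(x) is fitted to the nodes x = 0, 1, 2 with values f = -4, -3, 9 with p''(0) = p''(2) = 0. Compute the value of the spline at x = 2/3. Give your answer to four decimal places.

Write m_i for p''(x_i). With h_i = 1, 1 and divided differences Δ_i = 1, 12, the continuity of p' gives the tridiagonal system
  1·m_0 + 4·m_1 + 1·m_2 = 6(Δ_1 - Δ_0) = 66
Natural end conditions: m_0 = m_2 = 0.
Hence m_0 = 0, m_1 = 33/2, m_2 = 0.
On [0, 1], p(x) = -4 - 7/4·x + 0·x² + 11/4·x³.
With x = 2/3: p(2/3) = -235/54.

-4.3519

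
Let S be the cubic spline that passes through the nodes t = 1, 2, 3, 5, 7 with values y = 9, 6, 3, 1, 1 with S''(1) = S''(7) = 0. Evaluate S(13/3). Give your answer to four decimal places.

Write σ_i for S''(x_i). With h_i = 1, 1, 2, 2 and divided differences Δ_i = -3, -3, -1, 0, the continuity of S' gives the tridiagonal system
  1·σ_0 + 4·σ_1 + 1·σ_2 = 6(Δ_1 - Δ_0) = 0
  1·σ_1 + 6·σ_2 + 2·σ_3 = 6(Δ_2 - Δ_1) = 12
  2·σ_2 + 8·σ_3 + 2·σ_4 = 6(Δ_3 - Δ_2) = 6
Natural end conditions: σ_0 = σ_4 = 0.
Solving: σ_0 = 0, σ_1 = -1/2, σ_2 = 2, σ_3 = 1/4, σ_4 = 0.
On [3, 5], S(t) = 3 - 29/12·(t - 3) + 1·(t - 3)² - 7/48·(t - 3)³.
With (t - 3) = 4/3: S(13/3) = 98/81.

1.2099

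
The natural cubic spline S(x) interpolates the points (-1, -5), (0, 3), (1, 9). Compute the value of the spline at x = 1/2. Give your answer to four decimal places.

Put m_i = S'' at the i-th knot. Here h = (1, 1) and Δ = (8, 6), so the interior equations h_(i-1)·m_(i-1) + 2(h_(i-1)+h_i)·m_i + h_i·m_(i+1) = 6(Δ_i − Δ_(i-1)) read
  1·m_0 + 4·m_1 + 1·m_2 = 6(Δ_1 - Δ_0) = -12
Natural end conditions: m_0 = m_2 = 0.
Forward elimination and back-substitution give m_0 = 0, m_1 = -3, m_2 = 0.
On [0, 1], S(x) = 3 + 7·x - 3/2·x² + 1/2·x³.
With x = 1/2: S(1/2) = 99/16.

6.1875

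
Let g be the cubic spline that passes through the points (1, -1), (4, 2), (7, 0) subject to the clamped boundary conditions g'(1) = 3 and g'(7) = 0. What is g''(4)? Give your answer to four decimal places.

-0.6667

Let σ_i = g''(x_i). Step sizes h_i = 3, 3; slopes of the chords Δ_i = (y_(i+1) - y_i)/h_i = 1, -2/3.
  3·σ_0 + 12·σ_1 + 3·σ_2 = 6(Δ_1 - Δ_0) = -10
Clamped end conditions give two more equations: 2h_0·σ_0 + h_0·σ_1 = 6(Δ_0 - g'(1)) = -12 and h_1·σ_1 + 2h_1·σ_2 = 6(g'(7) - Δ_1) = 4.
Forward elimination and back-substitution give σ_0 = -5/3, σ_1 = -2/3, σ_2 = 1.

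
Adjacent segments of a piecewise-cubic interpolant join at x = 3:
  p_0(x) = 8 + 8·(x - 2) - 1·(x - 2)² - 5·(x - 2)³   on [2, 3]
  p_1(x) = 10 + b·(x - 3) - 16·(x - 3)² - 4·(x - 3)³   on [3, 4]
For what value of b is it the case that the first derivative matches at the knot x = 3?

p_0'(x) = 8 - 2·(x - 2) - 15·(x - 2)², so p_0'(3) = -9. On the right, p_1'(3) = b, so b = -9.

-9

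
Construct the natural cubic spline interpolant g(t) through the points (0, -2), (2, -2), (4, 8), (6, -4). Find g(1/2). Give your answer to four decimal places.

Write σ_i for g''(x_i). With h_i = 2, 2, 2 and divided differences Δ_i = 0, 5, -6, the continuity of g' gives the tridiagonal system
  2·σ_0 + 8·σ_1 + 2·σ_2 = 6(Δ_1 - Δ_0) = 30
  2·σ_1 + 8·σ_2 + 2·σ_3 = 6(Δ_2 - Δ_1) = -66
Natural end conditions: σ_0 = σ_3 = 0.
Solving: σ_0 = 0, σ_1 = 31/5, σ_2 = -49/5, σ_3 = 0.
On [0, 2], g(t) = -2 - 31/15·t + 0·t² + 31/60·t³.
With t = 1/2: g(1/2) = -95/32.

-2.9688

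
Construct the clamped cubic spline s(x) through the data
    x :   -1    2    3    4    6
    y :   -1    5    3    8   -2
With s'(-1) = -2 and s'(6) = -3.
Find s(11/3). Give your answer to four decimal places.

6.5312

Let m_i = s''(x_i). Step sizes h_i = 3, 1, 1, 2; slopes of the chords Δ_i = (y_(i+1) - y_i)/h_i = 2, -2, 5, -5.
  3·m_0 + 8·m_1 + 1·m_2 = 6(Δ_1 - Δ_0) = -24
  1·m_1 + 4·m_2 + 1·m_3 = 6(Δ_2 - Δ_1) = 42
  1·m_2 + 6·m_3 + 2·m_4 = 6(Δ_3 - Δ_2) = -60
Clamped end conditions give two more equations: 2h_0·m_0 + h_0·m_1 = 6(Δ_0 - s'(-1)) = 24 and h_3·m_3 + 2h_3·m_4 = 6(s'(6) - Δ_3) = 12.
Solving: m_0 = 636/79, m_1 = -640/79, m_2 = 1316/79, m_3 = -1306/79, m_4 = 890/79.
On [3, 4], s(x) = 3 + 174/79·(x - 3) + 658/79·(x - 3)² - 437/79·(x - 3)³.
With (x - 3) = 2/3: s(11/3) = 13931/2133.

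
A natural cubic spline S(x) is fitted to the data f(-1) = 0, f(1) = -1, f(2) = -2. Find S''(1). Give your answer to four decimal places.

-0.5000

With m_i denoting the second derivative at x_i, h_i = 2, 1, and Δ_i = (y_(i+1) − y_i)/h_i = -1/2, -1:
  2·m_0 + 6·m_1 + 1·m_2 = 6(Δ_1 - Δ_0) = -3
Natural end conditions: m_0 = m_2 = 0.
Solving the tridiagonal system: m_0 = 0, m_1 = -1/2, m_2 = 0.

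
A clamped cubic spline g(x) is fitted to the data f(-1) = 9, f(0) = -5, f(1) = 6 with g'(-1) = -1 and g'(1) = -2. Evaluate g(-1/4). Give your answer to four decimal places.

-2.6484

Write σ_i for g''(x_i). With h_i = 1, 1 and divided differences Δ_i = -14, 11, the continuity of g' gives the tridiagonal system
  1·σ_0 + 4·σ_1 + 1·σ_2 = 6(Δ_1 - Δ_0) = 150
Clamped end conditions give two more equations: 2h_0·σ_0 + h_0·σ_1 = 6(Δ_0 - g'(-1)) = -78 and h_1·σ_1 + 2h_1·σ_2 = 6(g'(1) - Δ_1) = -78.
Solving: σ_0 = -77, σ_1 = 76, σ_2 = -77.
On [-1, 0], g(x) = 9 - 1·(x + 1) - 77/2·(x + 1)² + 51/2·(x + 1)³.
With (x + 1) = 3/4: g(-1/4) = -339/128.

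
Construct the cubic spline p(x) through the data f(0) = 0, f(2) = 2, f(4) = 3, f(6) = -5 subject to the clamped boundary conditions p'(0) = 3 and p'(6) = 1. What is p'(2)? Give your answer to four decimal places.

Put m_i = p'' at the i-th knot. Here h = (2, 2, 2) and Δ = (1, 1/2, -4), so the interior equations h_(i-1)·m_(i-1) + 2(h_(i-1)+h_i)·m_i + h_i·m_(i+1) = 6(Δ_i − Δ_(i-1)) read
  2·m_0 + 8·m_1 + 2·m_2 = 6(Δ_1 - Δ_0) = -3
  2·m_1 + 8·m_2 + 2·m_3 = 6(Δ_2 - Δ_1) = -27
Clamped end conditions give two more equations: 2h_0·m_0 + h_0·m_1 = 6(Δ_0 - p'(0)) = -12 and h_2·m_2 + 2h_2·m_3 = 6(p'(6) - Δ_2) = 30.
Forward elimination and back-substitution give m_0 = -25/6, m_1 = 7/3, m_2 = -20/3, m_3 = 65/6.
On [2, 4], p'(x) = b_1 + 2c_1·(x - 2) + 3d_1·(x - 2)² with b_1 = Δ_1 - h_1(2m_1 + m_2)/6 = 7/6, c_1 = m_1/2 = 7/6, d_1 = (m_2 - m_1)/(6h_1) = -3/4. So p'(2) = 7/6.

1.1667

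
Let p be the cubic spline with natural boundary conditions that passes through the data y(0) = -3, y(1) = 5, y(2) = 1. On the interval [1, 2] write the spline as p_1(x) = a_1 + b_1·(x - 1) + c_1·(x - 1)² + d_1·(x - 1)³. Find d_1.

3

Put σ_i = p'' at the i-th knot. Here h = (1, 1) and Δ = (8, -4), so the interior equations h_(i-1)·σ_(i-1) + 2(h_(i-1)+h_i)·σ_i + h_i·σ_(i+1) = 6(Δ_i − Δ_(i-1)) read
  1·σ_0 + 4·σ_1 + 1·σ_2 = 6(Δ_1 - Δ_0) = -72
Natural end conditions: σ_0 = σ_2 = 0.
Solving: σ_0 = 0, σ_1 = -18, σ_2 = 0.
On [1, 2], with p_1(x) = a_1 + b_1·(x - 1) + c_1·(x - 1)² + d_1·(x - 1)³: c_1 = σ_1/2 = -9, d_1 = (σ_2 - σ_1)/(6h_1) = 3, b_1 = Δ_1 - h_1(2σ_1 + σ_2)/6 = 2.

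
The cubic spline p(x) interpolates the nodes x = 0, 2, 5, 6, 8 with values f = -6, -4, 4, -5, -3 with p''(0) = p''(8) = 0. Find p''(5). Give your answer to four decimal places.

Write M_i for p''(x_i). With h_i = 2, 3, 1, 2 and divided differences Δ_i = 1, 8/3, -9, 1, the continuity of p' gives the tridiagonal system
  2·M_0 + 10·M_1 + 3·M_2 = 6(Δ_1 - Δ_0) = 10
  3·M_1 + 8·M_2 + 1·M_3 = 6(Δ_2 - Δ_1) = -70
  1·M_2 + 6·M_3 + 2·M_4 = 6(Δ_3 - Δ_2) = 60
Natural end conditions: M_0 = M_4 = 0.
Forward elimination and back-substitution give M_0 = 0, M_1 = 955/208, M_2 = -1245/104, M_3 = 2495/208, M_4 = 0.

-11.9712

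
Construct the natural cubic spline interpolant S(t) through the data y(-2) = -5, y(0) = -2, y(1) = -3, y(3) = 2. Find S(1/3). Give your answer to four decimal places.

-2.3365

Put m_i = S'' at the i-th knot. Here h = (2, 1, 2) and Δ = (3/2, -1, 5/2), so the interior equations h_(i-1)·m_(i-1) + 2(h_(i-1)+h_i)·m_i + h_i·m_(i+1) = 6(Δ_i − Δ_(i-1)) read
  2·m_0 + 6·m_1 + 1·m_2 = 6(Δ_1 - Δ_0) = -15
  1·m_1 + 6·m_2 + 2·m_3 = 6(Δ_2 - Δ_1) = 21
Natural end conditions: m_0 = m_3 = 0.
Solving: m_0 = 0, m_1 = -111/35, m_2 = 141/35, m_3 = 0.
On [0, 1], S(t) = -2 - 43/70·t - 111/70·t² + 6/5·t³.
With t = 1/3: S(1/3) = -736/315.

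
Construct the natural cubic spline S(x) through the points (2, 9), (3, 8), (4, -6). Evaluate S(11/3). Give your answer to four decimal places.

-0.3704

Put σ_i = S'' at the i-th knot. Here h = (1, 1) and Δ = (-1, -14), so the interior equations h_(i-1)·σ_(i-1) + 2(h_(i-1)+h_i)·σ_i + h_i·σ_(i+1) = 6(Δ_i − Δ_(i-1)) read
  1·σ_0 + 4·σ_1 + 1·σ_2 = 6(Δ_1 - Δ_0) = -78
Natural end conditions: σ_0 = σ_2 = 0.
Solving the tridiagonal system: σ_0 = 0, σ_1 = -39/2, σ_2 = 0.
On [3, 4], S(x) = 8 - 15/2·(x - 3) - 39/4·(x - 3)² + 13/4·(x - 3)³.
With (x - 3) = 2/3: S(11/3) = -10/27.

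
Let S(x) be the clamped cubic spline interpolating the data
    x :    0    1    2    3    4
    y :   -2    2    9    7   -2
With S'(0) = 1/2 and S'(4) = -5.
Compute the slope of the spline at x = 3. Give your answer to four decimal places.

-7.9911

With σ_i denoting the second derivative at x_i, h_i = 1, 1, 1, 1, and Δ_i = (y_(i+1) − y_i)/h_i = 4, 7, -2, -9:
  1·σ_0 + 4·σ_1 + 1·σ_2 = 6(Δ_1 - Δ_0) = 18
  1·σ_1 + 4·σ_2 + 1·σ_3 = 6(Δ_2 - Δ_1) = -54
  1·σ_2 + 4·σ_3 + 1·σ_4 = 6(Δ_3 - Δ_2) = -42
Clamped end conditions give two more equations: 2h_0·σ_0 + h_0·σ_1 = 6(Δ_0 - S'(0)) = 21 and h_3·σ_3 + 2h_3·σ_4 = 6(S'(4) - Δ_3) = 24.
Hence σ_0 = 433/56, σ_1 = 155/28, σ_2 = -95/8, σ_3 = -337/28, σ_4 = 1009/56.
On [3, 4], S'(x) = b_3 + 2c_3·(x - 3) + 3d_3·(x - 3)² with b_3 = Δ_3 - h_3(2σ_3 + σ_4)/6 = -895/112, c_3 = σ_3/2 = -337/56, d_3 = (σ_4 - σ_3)/(6h_3) = 561/112. So S'(3) = -895/112.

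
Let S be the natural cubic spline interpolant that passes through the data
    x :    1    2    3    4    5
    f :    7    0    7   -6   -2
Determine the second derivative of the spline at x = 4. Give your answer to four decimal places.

37.3929

Write σ_i for S''(x_i). With h_i = 1, 1, 1, 1 and divided differences Δ_i = -7, 7, -13, 4, the continuity of S' gives the tridiagonal system
  1·σ_0 + 4·σ_1 + 1·σ_2 = 6(Δ_1 - Δ_0) = 84
  1·σ_1 + 4·σ_2 + 1·σ_3 = 6(Δ_2 - Δ_1) = -120
  1·σ_2 + 4·σ_3 + 1·σ_4 = 6(Δ_3 - Δ_2) = 102
Natural end conditions: σ_0 = σ_4 = 0.
Hence σ_0 = 0, σ_1 = 921/28, σ_2 = -333/7, σ_3 = 1047/28, σ_4 = 0.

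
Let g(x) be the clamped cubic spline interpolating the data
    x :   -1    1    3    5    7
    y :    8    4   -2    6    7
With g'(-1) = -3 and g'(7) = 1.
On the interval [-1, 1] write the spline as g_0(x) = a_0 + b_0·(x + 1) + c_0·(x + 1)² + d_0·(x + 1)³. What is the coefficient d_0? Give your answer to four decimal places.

-0.5513

Let M_i = g''(x_i). Step sizes h_i = 2, 2, 2, 2; slopes of the chords Δ_i = (y_(i+1) - y_i)/h_i = -2, -3, 4, 1/2.
  2·M_0 + 8·M_1 + 2·M_2 = 6(Δ_1 - Δ_0) = -6
  2·M_1 + 8·M_2 + 2·M_3 = 6(Δ_2 - Δ_1) = 42
  2·M_2 + 8·M_3 + 2·M_4 = 6(Δ_3 - Δ_2) = -21
Clamped end conditions give two more equations: 2h_0·M_0 + h_0·M_1 = 6(Δ_0 - g'(-1)) = 6 and h_3·M_3 + 2h_3·M_4 = 6(g'(7) - Δ_3) = 3.
Solving the tridiagonal system: M_0 = 359/112, M_1 = -191/56, M_2 = 119/16, M_3 = -299/56, M_4 = 383/112.
On [-1, 1], with g_0(x) = a_0 + b_0·(x + 1) + c_0·(x + 1)² + d_0·(x + 1)³: c_0 = M_0/2 = 359/224, d_0 = (M_1 - M_0)/(6h_0) = -247/448, b_0 = Δ_0 - h_0(2M_0 + M_1)/6 = -3.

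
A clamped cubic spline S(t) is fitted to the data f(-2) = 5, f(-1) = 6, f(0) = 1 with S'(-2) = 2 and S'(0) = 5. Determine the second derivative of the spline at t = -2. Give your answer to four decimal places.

Write m_i for S''(x_i). With h_i = 1, 1 and divided differences Δ_i = 1, -5, the continuity of S' gives the tridiagonal system
  1·m_0 + 4·m_1 + 1·m_2 = 6(Δ_1 - Δ_0) = -36
Clamped end conditions give two more equations: 2h_0·m_0 + h_0·m_1 = 6(Δ_0 - S'(-2)) = -6 and h_1·m_1 + 2h_1·m_2 = 6(S'(0) - Δ_1) = 60.
Solving: m_0 = 15/2, m_1 = -21, m_2 = 81/2.

7.5000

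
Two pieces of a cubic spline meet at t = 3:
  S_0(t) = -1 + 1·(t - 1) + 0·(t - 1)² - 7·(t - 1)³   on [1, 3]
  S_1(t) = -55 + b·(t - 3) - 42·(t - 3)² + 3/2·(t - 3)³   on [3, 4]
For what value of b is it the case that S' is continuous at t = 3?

-83

S_0'(t) = 1 + 0·(t - 1) - 21·(t - 1)², so S_0'(3) = -83. On the right, S_1'(3) = b, so b = -83.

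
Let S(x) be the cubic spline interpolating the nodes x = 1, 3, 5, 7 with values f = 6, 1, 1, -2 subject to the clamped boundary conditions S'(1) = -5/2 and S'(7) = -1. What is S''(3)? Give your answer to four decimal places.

Let σ_i = S''(x_i). Step sizes h_i = 2, 2, 2; slopes of the chords Δ_i = (y_(i+1) - y_i)/h_i = -5/2, 0, -3/2.
  2·σ_0 + 8·σ_1 + 2·σ_2 = 6(Δ_1 - Δ_0) = 15
  2·σ_1 + 8·σ_2 + 2·σ_3 = 6(Δ_2 - Δ_1) = -9
Clamped end conditions give two more equations: 2h_0·σ_0 + h_0·σ_1 = 6(Δ_0 - S'(1)) = 0 and h_2·σ_2 + 2h_2·σ_3 = 6(S'(7) - Δ_2) = 3.
Solving the tridiagonal system: σ_0 = -7/5, σ_1 = 14/5, σ_2 = -23/10, σ_3 = 19/10.

2.8000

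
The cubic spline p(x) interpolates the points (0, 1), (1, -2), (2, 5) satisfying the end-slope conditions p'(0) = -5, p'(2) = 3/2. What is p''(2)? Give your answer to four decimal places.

With σ_i denoting the second derivative at x_i, h_i = 1, 1, and Δ_i = (y_(i+1) − y_i)/h_i = -3, 7:
  1·σ_0 + 4·σ_1 + 1·σ_2 = 6(Δ_1 - Δ_0) = 60
Clamped end conditions give two more equations: 2h_0·σ_0 + h_0·σ_1 = 6(Δ_0 - p'(0)) = 12 and h_1·σ_1 + 2h_1·σ_2 = 6(p'(2) - Δ_1) = -33.
Solving the tridiagonal system: σ_0 = -23/4, σ_1 = 47/2, σ_2 = -113/4.

-28.2500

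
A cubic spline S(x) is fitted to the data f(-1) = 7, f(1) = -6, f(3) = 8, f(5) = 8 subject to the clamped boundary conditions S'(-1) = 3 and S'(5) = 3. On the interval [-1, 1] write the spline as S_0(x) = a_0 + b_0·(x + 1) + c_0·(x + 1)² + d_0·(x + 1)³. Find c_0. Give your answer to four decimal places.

With M_i denoting the second derivative at x_i, h_i = 2, 2, 2, and Δ_i = (y_(i+1) − y_i)/h_i = -13/2, 7, 0:
  2·M_0 + 8·M_1 + 2·M_2 = 6(Δ_1 - Δ_0) = 81
  2·M_1 + 8·M_2 + 2·M_3 = 6(Δ_2 - Δ_1) = -42
Clamped end conditions give two more equations: 2h_0·M_0 + h_0·M_1 = 6(Δ_0 - S'(-1)) = -57 and h_2·M_2 + 2h_2·M_3 = 6(S'(5) - Δ_2) = 18.
Solving the tridiagonal system: M_0 = -239/10, M_1 = 193/10, M_2 = -64/5, M_3 = 109/10.
On [-1, 1], with S_0(x) = a_0 + b_0·(x + 1) + c_0·(x + 1)² + d_0·(x + 1)³: c_0 = M_0/2 = -239/20, d_0 = (M_1 - M_0)/(6h_0) = 18/5, b_0 = Δ_0 - h_0(2M_0 + M_1)/6 = 3.

-11.9500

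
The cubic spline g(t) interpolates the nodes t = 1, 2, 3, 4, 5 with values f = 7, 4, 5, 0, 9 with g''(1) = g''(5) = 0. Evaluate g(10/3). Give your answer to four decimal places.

Write M_i for g''(x_i). With h_i = 1, 1, 1, 1 and divided differences Δ_i = -3, 1, -5, 9, the continuity of g' gives the tridiagonal system
  1·M_0 + 4·M_1 + 1·M_2 = 6(Δ_1 - Δ_0) = 24
  1·M_1 + 4·M_2 + 1·M_3 = 6(Δ_2 - Δ_1) = -36
  1·M_2 + 4·M_3 + 1·M_4 = 6(Δ_3 - Δ_2) = 84
Natural end conditions: M_0 = M_4 = 0.
Hence M_0 = 0, M_1 = 21/2, M_2 = -18, M_3 = 51/2, M_4 = 0.
On [3, 4], g(t) = 5 - 13/4·(t - 3) - 9·(t - 3)² + 29/4·(t - 3)³.
With (t - 3) = 1/3: g(10/3) = 86/27.

3.1852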